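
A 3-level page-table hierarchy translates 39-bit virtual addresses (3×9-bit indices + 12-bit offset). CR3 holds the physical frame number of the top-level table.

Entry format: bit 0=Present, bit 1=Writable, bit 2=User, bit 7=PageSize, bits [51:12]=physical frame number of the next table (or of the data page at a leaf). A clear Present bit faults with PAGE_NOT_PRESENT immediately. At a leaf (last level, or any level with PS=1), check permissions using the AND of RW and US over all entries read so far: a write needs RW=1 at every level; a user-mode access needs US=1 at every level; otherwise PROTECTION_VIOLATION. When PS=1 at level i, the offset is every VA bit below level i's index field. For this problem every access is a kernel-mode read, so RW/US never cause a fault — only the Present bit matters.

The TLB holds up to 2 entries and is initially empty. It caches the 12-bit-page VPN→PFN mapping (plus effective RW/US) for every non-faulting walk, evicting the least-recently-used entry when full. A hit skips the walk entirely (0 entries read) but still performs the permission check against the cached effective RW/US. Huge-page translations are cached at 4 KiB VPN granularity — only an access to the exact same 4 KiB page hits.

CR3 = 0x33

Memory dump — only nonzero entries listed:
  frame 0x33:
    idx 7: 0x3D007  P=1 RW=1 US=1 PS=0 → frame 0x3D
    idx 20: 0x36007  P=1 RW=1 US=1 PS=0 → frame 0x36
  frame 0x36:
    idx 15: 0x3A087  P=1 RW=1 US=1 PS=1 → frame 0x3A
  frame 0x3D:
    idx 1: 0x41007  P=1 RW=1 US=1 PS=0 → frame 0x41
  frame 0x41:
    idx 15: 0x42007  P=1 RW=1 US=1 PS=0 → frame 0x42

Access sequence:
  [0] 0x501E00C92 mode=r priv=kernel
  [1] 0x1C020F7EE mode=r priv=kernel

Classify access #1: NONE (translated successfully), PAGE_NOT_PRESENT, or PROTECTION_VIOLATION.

Walk each access:
#0 VA=0x501E00C92 (r,kernel):
  L0: frame=0x33 idx=20 entry=0x36007 [P=1 RW=1 US=1 PS=0]
  L1: frame=0x36 idx=15 entry=0x3A087 [P=1 RW=1 US=1 PS=1]
  → PA=0x3AC92 (huge @L1)  (2 entries read)
#1 VA=0x1C020F7EE (r,kernel):
  L0: frame=0x33 idx=7 entry=0x3D007 [P=1 RW=1 US=1 PS=0]
  L1: frame=0x3D idx=1 entry=0x41007 [P=1 RW=1 US=1 PS=0]
  L2: frame=0x41 idx=15 entry=0x42007 [P=1 RW=1 US=1 PS=0]
  → PA=0x427EE  (3 entries read)

Access #1 fault: NONE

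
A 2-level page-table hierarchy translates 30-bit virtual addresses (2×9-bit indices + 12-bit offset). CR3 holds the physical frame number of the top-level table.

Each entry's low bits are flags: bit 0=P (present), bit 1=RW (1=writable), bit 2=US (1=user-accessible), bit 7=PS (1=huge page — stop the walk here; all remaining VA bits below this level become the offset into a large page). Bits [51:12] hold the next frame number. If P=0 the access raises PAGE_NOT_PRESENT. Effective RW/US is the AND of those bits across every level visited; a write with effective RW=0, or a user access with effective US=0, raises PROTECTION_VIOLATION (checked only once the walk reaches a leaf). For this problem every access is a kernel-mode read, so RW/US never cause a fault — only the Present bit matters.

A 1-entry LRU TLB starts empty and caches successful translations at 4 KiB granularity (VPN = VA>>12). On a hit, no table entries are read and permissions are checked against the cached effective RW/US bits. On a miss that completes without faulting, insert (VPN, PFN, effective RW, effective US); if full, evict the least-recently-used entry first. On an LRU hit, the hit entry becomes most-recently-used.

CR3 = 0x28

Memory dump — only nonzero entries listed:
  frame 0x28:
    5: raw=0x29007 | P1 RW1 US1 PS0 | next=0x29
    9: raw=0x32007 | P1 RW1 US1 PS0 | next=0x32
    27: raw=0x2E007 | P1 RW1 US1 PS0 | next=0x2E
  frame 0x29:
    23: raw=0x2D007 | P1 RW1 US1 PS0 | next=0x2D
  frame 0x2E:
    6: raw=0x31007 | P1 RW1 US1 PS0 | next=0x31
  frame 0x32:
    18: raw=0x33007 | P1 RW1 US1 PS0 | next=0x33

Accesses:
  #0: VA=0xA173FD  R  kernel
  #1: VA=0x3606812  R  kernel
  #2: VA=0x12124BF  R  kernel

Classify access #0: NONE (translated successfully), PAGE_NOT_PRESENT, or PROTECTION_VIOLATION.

Trace:
#0 VA=0xA173FD (r,kernel):
  L0: frame=0x28 idx=5 entry=0x29007 [P=1 RW=1 US=1 PS=0]
  L1: frame=0x29 idx=23 entry=0x2D007 [P=1 RW=1 US=1 PS=0]
  → PA=0x2D3FD  (2 entries read)
#1 VA=0x3606812 (r,kernel):
  L0: frame=0x28 idx=27 entry=0x2E007 [P=1 RW=1 US=1 PS=0]
  L1: frame=0x2E idx=6 entry=0x31007 [P=1 RW=1 US=1 PS=0]
  → PA=0x31812  (2 entries read)
#2 VA=0x12124BF (r,kernel):
  L0: frame=0x28 idx=9 entry=0x32007 [P=1 RW=1 US=1 PS=0]
  L1: frame=0x32 idx=18 entry=0x33007 [P=1 RW=1 US=1 PS=0]
  → PA=0x334BF  (2 entries read)

Access #0 fault: NONE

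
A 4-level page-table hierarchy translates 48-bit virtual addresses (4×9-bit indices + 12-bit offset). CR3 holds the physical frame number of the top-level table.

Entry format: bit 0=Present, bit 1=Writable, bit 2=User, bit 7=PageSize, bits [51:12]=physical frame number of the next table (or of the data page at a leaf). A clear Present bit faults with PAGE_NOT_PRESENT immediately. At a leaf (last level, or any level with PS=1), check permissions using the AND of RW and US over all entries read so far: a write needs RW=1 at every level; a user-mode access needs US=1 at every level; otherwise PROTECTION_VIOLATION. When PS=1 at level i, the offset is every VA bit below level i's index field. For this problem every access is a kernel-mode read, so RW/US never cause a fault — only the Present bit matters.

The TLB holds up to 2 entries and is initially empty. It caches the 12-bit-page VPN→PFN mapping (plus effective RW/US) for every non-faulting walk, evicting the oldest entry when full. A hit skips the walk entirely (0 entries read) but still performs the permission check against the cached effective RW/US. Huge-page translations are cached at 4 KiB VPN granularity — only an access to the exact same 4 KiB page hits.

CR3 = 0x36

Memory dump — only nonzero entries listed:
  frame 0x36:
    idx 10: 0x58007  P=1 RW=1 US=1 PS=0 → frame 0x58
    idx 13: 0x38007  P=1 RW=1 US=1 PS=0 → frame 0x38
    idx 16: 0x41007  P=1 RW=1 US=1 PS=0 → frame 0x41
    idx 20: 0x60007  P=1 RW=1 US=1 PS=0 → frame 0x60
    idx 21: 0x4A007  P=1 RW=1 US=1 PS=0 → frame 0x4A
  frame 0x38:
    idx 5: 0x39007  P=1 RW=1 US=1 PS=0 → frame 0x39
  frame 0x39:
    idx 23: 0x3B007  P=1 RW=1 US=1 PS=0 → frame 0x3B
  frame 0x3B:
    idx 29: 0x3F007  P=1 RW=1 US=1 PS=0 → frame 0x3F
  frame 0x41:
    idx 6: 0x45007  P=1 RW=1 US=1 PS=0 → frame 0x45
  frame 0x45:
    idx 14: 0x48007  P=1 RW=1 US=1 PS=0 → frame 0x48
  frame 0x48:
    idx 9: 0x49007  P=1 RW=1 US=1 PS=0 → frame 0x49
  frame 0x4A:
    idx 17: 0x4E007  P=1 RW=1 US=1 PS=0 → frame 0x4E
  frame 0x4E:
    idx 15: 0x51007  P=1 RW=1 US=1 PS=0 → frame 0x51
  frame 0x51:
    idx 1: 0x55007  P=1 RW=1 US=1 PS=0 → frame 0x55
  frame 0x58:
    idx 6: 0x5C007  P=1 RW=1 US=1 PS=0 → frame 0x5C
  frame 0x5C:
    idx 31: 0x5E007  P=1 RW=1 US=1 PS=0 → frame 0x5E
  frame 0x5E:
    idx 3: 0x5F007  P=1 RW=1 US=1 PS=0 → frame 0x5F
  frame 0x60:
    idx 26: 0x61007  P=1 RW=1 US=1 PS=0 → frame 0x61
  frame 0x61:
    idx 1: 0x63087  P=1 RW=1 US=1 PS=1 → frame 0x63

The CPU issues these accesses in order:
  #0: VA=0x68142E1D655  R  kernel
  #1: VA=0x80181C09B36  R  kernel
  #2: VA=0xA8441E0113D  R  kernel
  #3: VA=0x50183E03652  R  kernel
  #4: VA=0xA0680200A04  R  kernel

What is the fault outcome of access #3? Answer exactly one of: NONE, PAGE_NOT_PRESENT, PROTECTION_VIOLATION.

Walk each access:
#0 VA=0x68142E1D655 (r,kernel):
  L0 @0x36[13] → 0x38007  P=1,RW=1,US=1,PS=0
  L1 @0x38[5] → 0x39007  P=1,RW=1,US=1,PS=0
  L2 @0x39[23] → 0x3B007  P=1,RW=1,US=1,PS=0
  L3 @0x3B[29] → 0x3F007  P=1,RW=1,US=1,PS=0
  → PA=0x3F655  (4 entries read)
#1 VA=0x80181C09B36 (r,kernel):
  L0 @0x36[16] → 0x41007  P=1,RW=1,US=1,PS=0
  L1 @0x41[6] → 0x45007  P=1,RW=1,US=1,PS=0
  L2 @0x45[14] → 0x48007  P=1,RW=1,US=1,PS=0
  L3 @0x48[9] → 0x49007  P=1,RW=1,US=1,PS=0
  → PA=0x49B36  (4 entries read)
#2 VA=0xA8441E0113D (r,kernel):
  L0 @0x36[21] → 0x4A007  P=1,RW=1,US=1,PS=0
  L1 @0x4A[17] → 0x4E007  P=1,RW=1,US=1,PS=0
  L2 @0x4E[15] → 0x51007  P=1,RW=1,US=1,PS=0
  L3 @0x51[1] → 0x55007  P=1,RW=1,US=1,PS=0
  → PA=0x5513D  (4 entries read)
#3 VA=0x50183E03652 (r,kernel):
  L0 @0x36[10] → 0x58007  P=1,RW=1,US=1,PS=0
  L1 @0x58[6] → 0x5C007  P=1,RW=1,US=1,PS=0
  L2 @0x5C[31] → 0x5E007  P=1,RW=1,US=1,PS=0
  L3 @0x5E[3] → 0x5F007  P=1,RW=1,US=1,PS=0
  → PA=0x5F652  (4 entries read)
#4 VA=0xA0680200A04 (r,kernel):
  L0 @0x36[20] → 0x60007  P=1,RW=1,US=1,PS=0
  L1 @0x60[26] → 0x61007  P=1,RW=1,US=1,PS=0
  L2 @0x61[1] → 0x63087  P=1,RW=1,US=1,PS=1
  → PA=0x63A04 (huge @L2)  (3 entries read)

Access #3 fault: NONE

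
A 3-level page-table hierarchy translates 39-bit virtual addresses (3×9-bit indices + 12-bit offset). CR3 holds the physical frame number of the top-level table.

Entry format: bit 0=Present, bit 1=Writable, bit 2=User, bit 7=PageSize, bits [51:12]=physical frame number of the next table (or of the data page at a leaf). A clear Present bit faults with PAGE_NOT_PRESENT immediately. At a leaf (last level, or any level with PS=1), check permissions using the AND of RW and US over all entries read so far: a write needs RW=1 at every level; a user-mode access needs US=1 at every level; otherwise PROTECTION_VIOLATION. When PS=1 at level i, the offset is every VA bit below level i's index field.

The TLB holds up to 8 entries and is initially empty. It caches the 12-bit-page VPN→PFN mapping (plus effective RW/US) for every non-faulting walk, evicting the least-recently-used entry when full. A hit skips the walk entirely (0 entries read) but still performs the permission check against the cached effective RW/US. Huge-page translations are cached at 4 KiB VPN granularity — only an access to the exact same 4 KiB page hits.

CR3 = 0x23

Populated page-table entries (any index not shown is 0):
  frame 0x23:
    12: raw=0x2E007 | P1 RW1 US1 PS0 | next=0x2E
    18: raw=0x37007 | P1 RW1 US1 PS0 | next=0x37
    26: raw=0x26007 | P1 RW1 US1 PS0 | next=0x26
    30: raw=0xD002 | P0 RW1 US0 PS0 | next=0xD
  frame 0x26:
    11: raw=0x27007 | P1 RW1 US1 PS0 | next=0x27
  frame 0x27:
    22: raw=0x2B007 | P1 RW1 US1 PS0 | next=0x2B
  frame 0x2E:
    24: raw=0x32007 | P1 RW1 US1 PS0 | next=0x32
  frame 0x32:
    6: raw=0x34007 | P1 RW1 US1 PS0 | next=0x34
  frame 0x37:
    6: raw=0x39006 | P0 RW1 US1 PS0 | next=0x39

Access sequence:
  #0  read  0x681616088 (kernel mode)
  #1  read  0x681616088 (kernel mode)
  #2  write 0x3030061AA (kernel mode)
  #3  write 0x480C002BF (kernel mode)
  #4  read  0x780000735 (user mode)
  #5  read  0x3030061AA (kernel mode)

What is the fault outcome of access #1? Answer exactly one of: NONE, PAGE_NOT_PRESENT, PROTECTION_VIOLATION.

Trace:
#0 VA=0x681616088 (r,kernel):
  L0: frame=0x23 idx=26 entry=0x26007 [P=1 RW=1 US=1 PS=0]
  L1: frame=0x26 idx=11 entry=0x27007 [P=1 RW=1 US=1 PS=0]
  L2: frame=0x27 idx=22 entry=0x2B007 [P=1 RW=1 US=1 PS=0]
  ⇒ phys 0x2B088  [3 reads]
#1 VA=0x681616088 (r,kernel):
  TLB hit vpn=0x681616 → PA=0x2B088
#2 VA=0x3030061AA (w,kernel):
  L0: frame=0x23 idx=12 entry=0x2E007 [P=1 RW=1 US=1 PS=0]
  L1: frame=0x2E idx=24 entry=0x32007 [P=1 RW=1 US=1 PS=0]
  L2: frame=0x32 idx=6 entry=0x34007 [P=1 RW=1 US=1 PS=0]
  ⇒ phys 0x341AA  [3 reads]
#3 VA=0x480C002BF (w,kernel):
  L0: frame=0x23 idx=18 entry=0x37007 [P=1 RW=1 US=1 PS=0]
  L1: frame=0x37 idx=6 entry=0x39006 [P=0 RW=1 US=1 PS=0]
  → PAGE_NOT_PRESENT  (2 entries read)
#4 VA=0x780000735 (r,user):
  L0: frame=0x23 idx=30 entry=0xD002 [P=0 RW=1 US=0 PS=0]
  → PAGE_NOT_PRESENT  (1 entries read)
#5 VA=0x3030061AA (r,kernel):
  TLB hit vpn=0x303006 → PA=0x341AA

Access #1 fault: NONE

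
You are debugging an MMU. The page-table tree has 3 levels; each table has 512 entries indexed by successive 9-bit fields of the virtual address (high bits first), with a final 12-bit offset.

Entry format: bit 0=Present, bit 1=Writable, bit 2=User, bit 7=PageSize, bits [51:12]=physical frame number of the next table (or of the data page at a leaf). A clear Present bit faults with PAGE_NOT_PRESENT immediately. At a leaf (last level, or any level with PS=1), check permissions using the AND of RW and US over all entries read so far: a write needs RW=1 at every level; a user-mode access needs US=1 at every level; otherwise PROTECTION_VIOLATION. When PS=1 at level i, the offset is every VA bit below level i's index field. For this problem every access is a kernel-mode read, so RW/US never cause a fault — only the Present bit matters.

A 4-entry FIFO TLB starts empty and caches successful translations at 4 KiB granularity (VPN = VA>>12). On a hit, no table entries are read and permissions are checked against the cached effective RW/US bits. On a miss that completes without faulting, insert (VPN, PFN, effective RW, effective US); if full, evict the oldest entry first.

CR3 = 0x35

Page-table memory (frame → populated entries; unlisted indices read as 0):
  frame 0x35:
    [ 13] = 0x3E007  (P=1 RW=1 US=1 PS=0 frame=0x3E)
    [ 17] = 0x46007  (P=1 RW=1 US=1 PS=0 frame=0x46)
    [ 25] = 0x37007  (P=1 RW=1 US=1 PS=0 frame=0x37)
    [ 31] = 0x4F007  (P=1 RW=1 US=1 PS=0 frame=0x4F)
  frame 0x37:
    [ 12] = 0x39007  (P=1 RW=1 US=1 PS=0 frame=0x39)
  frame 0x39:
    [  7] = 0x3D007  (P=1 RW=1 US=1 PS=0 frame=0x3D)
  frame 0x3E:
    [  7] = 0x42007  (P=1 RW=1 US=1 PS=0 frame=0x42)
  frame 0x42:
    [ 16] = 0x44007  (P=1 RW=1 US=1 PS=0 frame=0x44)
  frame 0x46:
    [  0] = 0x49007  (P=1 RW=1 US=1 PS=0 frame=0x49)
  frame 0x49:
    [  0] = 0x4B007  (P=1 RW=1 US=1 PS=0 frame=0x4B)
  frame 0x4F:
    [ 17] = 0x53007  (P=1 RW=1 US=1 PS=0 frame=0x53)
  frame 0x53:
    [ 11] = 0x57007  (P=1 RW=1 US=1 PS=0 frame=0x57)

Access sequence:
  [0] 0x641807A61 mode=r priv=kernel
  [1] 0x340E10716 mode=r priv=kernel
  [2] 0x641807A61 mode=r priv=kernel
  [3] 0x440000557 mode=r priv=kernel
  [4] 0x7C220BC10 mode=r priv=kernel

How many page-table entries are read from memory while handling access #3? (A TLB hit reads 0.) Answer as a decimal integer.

Trace:
#0 VA=0x641807A61 (r,kernel):
  L0 @0x35[25] → 0x37007  P=1,RW=1,US=1,PS=0
  L1 @0x37[12] → 0x39007  P=1,RW=1,US=1,PS=0
  L2 @0x39[7] → 0x3D007  P=1,RW=1,US=1,PS=0
  ⇒ phys 0x3DA61  [3 reads]
#1 VA=0x340E10716 (r,kernel):
  L0 @0x35[13] → 0x3E007  P=1,RW=1,US=1,PS=0
  L1 @0x3E[7] → 0x42007  P=1,RW=1,US=1,PS=0
  L2 @0x42[16] → 0x44007  P=1,RW=1,US=1,PS=0
  ⇒ phys 0x44716  [3 reads]
#2 VA=0x641807A61 (r,kernel):
  TLB hit vpn=0x641807 → PA=0x3DA61
#3 VA=0x440000557 (r,kernel):
  L0 @0x35[17] → 0x46007  P=1,RW=1,US=1,PS=0
  L1 @0x46[0] → 0x49007  P=1,RW=1,US=1,PS=0
  L2 @0x49[0] → 0x4B007  P=1,RW=1,US=1,PS=0
  ⇒ phys 0x4B557  [3 reads]
#4 VA=0x7C220BC10 (r,kernel):
  L0 @0x35[31] → 0x4F007  P=1,RW=1,US=1,PS=0
  L1 @0x4F[17] → 0x53007  P=1,RW=1,US=1,PS=0
  L2 @0x53[11] → 0x57007  P=1,RW=1,US=1,PS=0
  ⇒ phys 0x57C10  [3 reads]

Entries read for #3: 3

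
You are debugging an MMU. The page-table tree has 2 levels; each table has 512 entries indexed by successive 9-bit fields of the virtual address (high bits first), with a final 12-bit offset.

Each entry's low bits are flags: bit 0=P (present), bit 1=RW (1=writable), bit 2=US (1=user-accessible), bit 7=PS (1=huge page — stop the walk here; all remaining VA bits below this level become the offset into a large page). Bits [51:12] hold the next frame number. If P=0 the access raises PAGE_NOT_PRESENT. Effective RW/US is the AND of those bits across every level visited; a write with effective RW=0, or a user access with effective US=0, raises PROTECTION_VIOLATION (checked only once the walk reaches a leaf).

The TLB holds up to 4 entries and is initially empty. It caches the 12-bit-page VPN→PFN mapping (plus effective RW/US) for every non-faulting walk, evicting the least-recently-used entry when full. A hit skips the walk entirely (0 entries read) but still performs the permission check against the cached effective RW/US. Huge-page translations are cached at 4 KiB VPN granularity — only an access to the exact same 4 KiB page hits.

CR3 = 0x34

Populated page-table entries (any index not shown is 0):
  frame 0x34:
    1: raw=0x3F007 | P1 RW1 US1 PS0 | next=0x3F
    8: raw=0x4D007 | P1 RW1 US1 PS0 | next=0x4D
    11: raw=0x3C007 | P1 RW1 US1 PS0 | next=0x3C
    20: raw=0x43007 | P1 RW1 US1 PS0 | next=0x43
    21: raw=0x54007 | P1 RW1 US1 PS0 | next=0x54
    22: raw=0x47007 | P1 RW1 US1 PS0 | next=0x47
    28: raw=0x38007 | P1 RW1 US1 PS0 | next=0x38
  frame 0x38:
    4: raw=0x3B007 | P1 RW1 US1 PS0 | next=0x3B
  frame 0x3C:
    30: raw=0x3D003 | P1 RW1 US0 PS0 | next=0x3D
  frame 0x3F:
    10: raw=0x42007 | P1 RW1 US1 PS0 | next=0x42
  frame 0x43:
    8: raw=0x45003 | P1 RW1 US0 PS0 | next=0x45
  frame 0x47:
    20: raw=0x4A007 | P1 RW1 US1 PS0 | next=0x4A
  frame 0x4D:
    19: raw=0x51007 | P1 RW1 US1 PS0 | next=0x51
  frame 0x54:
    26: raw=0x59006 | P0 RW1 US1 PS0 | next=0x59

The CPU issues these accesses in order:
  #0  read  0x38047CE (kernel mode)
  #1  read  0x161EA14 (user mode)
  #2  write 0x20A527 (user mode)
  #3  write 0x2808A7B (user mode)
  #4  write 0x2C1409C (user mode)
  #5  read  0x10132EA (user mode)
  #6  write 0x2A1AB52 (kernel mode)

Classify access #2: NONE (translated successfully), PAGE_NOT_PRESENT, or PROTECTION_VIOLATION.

Walk each access:
#0 VA=0x38047CE (r,kernel):
  [0] read 0x34 idx=28: raw=0x38007 flags P=1 W=1 U=1 S=0
  [1] read 0x38 idx=4: raw=0x3B007 flags P=1 W=1 U=1 S=0
  → PA=0x3B7CE  (2 entries read)
#1 VA=0x161EA14 (r,user):
  [0] read 0x34 idx=11: raw=0x3C007 flags P=1 W=1 U=1 S=0
  [1] read 0x3C idx=30: raw=0x3D003 flags P=1 W=1 U=0 S=0
  → PROTECTION_VIOLATION  (2 entries read)
#2 VA=0x20A527 (w,user):
  [0] read 0x34 idx=1: raw=0x3F007 flags P=1 W=1 U=1 S=0
  [1] read 0x3F idx=10: raw=0x42007 flags P=1 W=1 U=1 S=0
  → PA=0x42527  (2 entries read)
#3 VA=0x2808A7B (w,user):
  [0] read 0x34 idx=20: raw=0x43007 flags P=1 W=1 U=1 S=0
  [1] read 0x43 idx=8: raw=0x45003 flags P=1 W=1 U=0 S=0
  → PROTECTION_VIOLATION  (2 entries read)
#4 VA=0x2C1409C (w,user):
  [0] read 0x34 idx=22: raw=0x47007 flags P=1 W=1 U=1 S=0
  [1] read 0x47 idx=20: raw=0x4A007 flags P=1 W=1 U=1 S=0
  → PA=0x4A09C  (2 entries read)
#5 VA=0x10132EA (r,user):
  [0] read 0x34 idx=8: raw=0x4D007 flags P=1 W=1 U=1 S=0
  [1] read 0x4D idx=19: raw=0x51007 flags P=1 W=1 U=1 S=0
  → PA=0x512EA  (2 entries read)
#6 VA=0x2A1AB52 (w,kernel):
  [0] read 0x34 idx=21: raw=0x54007 flags P=1 W=1 U=1 S=0
  [1] read 0x54 idx=26: raw=0x59006 flags P=0 W=1 U=1 S=0
  → PAGE_NOT_PRESENT  (2 entries read)

Access #2 fault: NONE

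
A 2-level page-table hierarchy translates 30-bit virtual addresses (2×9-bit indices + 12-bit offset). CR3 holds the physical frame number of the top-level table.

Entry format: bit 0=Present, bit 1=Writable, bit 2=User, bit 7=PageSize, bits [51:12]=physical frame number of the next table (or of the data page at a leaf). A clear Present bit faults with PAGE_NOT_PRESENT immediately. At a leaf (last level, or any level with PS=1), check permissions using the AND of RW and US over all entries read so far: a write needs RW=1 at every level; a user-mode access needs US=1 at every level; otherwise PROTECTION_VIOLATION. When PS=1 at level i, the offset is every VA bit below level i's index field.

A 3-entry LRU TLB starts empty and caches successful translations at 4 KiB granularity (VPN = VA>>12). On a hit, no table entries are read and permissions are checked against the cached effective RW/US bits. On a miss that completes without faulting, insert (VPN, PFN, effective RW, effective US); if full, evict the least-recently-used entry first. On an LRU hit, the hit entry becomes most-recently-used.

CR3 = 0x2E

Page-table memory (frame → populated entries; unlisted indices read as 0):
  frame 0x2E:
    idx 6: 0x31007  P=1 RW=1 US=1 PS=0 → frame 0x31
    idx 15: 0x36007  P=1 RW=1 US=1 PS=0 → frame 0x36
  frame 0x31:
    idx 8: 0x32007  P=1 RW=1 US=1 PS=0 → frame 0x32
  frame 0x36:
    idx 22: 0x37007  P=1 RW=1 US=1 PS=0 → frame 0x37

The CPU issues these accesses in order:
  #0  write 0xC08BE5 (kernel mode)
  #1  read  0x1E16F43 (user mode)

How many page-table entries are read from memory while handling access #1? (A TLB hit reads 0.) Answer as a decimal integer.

Walk each access:
#0 VA=0xC08BE5 (w,kernel):
  lvl0: tbl 0x2E, slot 6 ⇒ 0x31007 (P1/RW1/US1/PS0)
  lvl1: tbl 0x31, slot 8 ⇒ 0x32007 (P1/RW1/US1/PS0)
  ✓ 0x32BE5  — 2 lookups
#1 VA=0x1E16F43 (r,user):
  lvl0: tbl 0x2E, slot 15 ⇒ 0x36007 (P1/RW1/US1/PS0)
  lvl1: tbl 0x36, slot 22 ⇒ 0x37007 (P1/RW1/US1/PS0)
  ✓ 0x37F43  — 2 lookups

Entries read for #1: 2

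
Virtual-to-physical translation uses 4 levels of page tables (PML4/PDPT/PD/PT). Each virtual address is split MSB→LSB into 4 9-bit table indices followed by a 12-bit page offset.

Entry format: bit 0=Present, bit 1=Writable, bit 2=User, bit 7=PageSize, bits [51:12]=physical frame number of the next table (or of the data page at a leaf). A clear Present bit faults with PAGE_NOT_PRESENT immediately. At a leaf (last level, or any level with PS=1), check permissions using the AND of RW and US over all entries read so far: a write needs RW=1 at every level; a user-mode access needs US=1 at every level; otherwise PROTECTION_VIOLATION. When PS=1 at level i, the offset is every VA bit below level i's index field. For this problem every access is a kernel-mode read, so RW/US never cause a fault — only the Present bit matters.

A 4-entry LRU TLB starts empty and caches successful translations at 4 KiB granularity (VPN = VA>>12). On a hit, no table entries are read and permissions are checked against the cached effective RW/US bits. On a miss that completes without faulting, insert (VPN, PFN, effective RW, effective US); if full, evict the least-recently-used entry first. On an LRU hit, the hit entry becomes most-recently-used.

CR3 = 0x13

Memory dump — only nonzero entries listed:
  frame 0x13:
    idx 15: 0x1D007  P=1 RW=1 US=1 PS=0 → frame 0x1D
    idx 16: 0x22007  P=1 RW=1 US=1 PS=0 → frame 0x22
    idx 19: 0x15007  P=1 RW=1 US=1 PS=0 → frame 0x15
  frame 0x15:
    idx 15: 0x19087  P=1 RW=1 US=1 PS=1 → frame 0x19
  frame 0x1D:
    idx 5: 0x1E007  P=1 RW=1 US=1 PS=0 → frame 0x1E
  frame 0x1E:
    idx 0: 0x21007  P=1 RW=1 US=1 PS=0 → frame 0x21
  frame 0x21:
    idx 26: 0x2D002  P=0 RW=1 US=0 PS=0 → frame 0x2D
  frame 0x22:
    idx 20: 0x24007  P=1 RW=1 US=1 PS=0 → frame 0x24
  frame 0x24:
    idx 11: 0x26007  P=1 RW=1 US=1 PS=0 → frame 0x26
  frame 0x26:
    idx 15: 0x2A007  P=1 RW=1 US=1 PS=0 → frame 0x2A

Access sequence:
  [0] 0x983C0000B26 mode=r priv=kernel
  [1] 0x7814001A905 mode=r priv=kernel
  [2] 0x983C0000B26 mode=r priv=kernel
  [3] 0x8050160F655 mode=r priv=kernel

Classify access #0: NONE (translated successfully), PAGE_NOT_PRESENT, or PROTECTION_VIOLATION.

Walk each access:
#0 VA=0x983C0000B26 (r,kernel):
  L0: frame=0x13 idx=19 entry=0x15007 [P=1 RW=1 US=1 PS=0]
  L1: frame=0x15 idx=15 entry=0x19087 [P=1 RW=1 US=1 PS=1]
  ✓ 0x19B26 (huge @L1)  — 2 lookups
#1 VA=0x7814001A905 (r,kernel):
  L0: frame=0x13 idx=15 entry=0x1D007 [P=1 RW=1 US=1 PS=0]
  L1: frame=0x1D idx=5 entry=0x1E007 [P=1 RW=1 US=1 PS=0]
  L2: frame=0x1E idx=0 entry=0x21007 [P=1 RW=1 US=1 PS=0]
  L3: frame=0x21 idx=26 entry=0x2D002 [P=0 RW=1 US=0 PS=0]
  ✗ PAGE_NOT_PRESENT  [4 reads]
#2 VA=0x983C0000B26 (r,kernel):
  TLB hit vpn=0x983C0000 → PA=0x19B26
#3 VA=0x8050160F655 (r,kernel):
  L0: frame=0x13 idx=16 entry=0x22007 [P=1 RW=1 US=1 PS=0]
  L1: frame=0x22 idx=20 entry=0x24007 [P=1 RW=1 US=1 PS=0]
  L2: frame=0x24 idx=11 entry=0x26007 [P=1 RW=1 US=1 PS=0]
  L3: frame=0x26 idx=15 entry=0x2A007 [P=1 RW=1 US=1 PS=0]
  ✓ 0x2A655  — 4 lookups

Access #0 fault: NONE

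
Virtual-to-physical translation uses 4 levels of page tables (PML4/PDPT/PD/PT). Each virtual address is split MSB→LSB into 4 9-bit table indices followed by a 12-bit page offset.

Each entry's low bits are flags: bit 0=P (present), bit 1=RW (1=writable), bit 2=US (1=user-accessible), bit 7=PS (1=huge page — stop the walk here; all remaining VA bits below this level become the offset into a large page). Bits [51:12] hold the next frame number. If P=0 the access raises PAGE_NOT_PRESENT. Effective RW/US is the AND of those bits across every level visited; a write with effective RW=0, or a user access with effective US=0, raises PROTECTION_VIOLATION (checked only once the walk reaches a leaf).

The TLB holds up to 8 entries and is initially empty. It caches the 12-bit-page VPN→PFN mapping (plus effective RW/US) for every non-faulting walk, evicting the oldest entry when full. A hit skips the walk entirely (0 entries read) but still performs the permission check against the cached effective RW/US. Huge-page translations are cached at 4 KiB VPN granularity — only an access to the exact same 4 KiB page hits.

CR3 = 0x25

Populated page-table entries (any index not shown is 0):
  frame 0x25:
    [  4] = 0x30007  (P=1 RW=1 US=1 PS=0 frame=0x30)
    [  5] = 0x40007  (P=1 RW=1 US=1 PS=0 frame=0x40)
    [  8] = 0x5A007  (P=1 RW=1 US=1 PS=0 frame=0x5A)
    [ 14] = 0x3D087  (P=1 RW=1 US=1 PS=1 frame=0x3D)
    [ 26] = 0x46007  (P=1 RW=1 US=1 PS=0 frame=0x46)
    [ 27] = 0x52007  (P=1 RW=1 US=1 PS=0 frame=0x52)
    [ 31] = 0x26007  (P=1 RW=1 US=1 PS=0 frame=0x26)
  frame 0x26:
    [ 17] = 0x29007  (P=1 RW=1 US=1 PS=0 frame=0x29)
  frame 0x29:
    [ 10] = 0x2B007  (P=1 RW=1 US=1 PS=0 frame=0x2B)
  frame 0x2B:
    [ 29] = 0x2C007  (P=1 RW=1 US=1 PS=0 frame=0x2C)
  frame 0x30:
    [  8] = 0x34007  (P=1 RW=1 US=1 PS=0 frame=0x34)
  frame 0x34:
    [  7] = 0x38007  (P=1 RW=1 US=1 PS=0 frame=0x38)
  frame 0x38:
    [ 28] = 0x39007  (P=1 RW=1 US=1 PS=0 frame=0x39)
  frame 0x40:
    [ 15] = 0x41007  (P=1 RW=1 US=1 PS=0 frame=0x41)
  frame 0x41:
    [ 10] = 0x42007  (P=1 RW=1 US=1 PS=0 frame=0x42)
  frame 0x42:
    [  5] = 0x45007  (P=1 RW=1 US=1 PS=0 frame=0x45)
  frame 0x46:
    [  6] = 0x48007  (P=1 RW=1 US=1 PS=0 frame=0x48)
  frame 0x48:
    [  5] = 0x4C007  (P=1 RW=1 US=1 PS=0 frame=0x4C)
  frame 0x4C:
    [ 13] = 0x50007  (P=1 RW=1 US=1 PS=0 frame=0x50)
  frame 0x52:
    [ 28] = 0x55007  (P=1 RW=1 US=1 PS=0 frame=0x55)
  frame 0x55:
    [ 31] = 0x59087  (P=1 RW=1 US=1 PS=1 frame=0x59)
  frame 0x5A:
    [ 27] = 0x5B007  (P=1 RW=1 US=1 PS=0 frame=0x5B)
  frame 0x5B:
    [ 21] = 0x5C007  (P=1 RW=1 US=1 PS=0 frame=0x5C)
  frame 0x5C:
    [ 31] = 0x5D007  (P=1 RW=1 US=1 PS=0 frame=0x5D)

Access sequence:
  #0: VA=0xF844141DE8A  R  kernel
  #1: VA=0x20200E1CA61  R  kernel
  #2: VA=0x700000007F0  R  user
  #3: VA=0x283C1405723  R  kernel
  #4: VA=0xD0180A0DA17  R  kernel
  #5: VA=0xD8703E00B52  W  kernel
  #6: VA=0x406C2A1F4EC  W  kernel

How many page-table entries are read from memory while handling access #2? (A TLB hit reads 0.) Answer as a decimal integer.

Trace:
#0 VA=0xF844141DE8A (r,kernel):
  lvl0: tbl 0x25, slot 31 ⇒ 0x26007 (P1/RW1/US1/PS0)
  lvl1: tbl 0x26, slot 17 ⇒ 0x29007 (P1/RW1/US1/PS0)
  lvl2: tbl 0x29, slot 10 ⇒ 0x2B007 (P1/RW1/US1/PS0)
  lvl3: tbl 0x2B, slot 29 ⇒ 0x2C007 (P1/RW1/US1/PS0)
  ✓ 0x2CE8A  — 4 lookups
#1 VA=0x20200E1CA61 (r,kernel):
  lvl0: tbl 0x25, slot 4 ⇒ 0x30007 (P1/RW1/US1/PS0)
  lvl1: tbl 0x30, slot 8 ⇒ 0x34007 (P1/RW1/US1/PS0)
  lvl2: tbl 0x34, slot 7 ⇒ 0x38007 (P1/RW1/US1/PS0)
  lvl3: tbl 0x38, slot 28 ⇒ 0x39007 (P1/RW1/US1/PS0)
  ✓ 0x39A61  — 4 lookups
#2 VA=0x700000007F0 (r,user):
  lvl0: tbl 0x25, slot 14 ⇒ 0x3D087 (P1/RW1/US1/PS1)
  ✓ 0x3D7F0 (huge @L0)  — 1 lookups
#3 VA=0x283C1405723 (r,kernel):
  lvl0: tbl 0x25, slot 5 ⇒ 0x40007 (P1/RW1/US1/PS0)
  lvl1: tbl 0x40, slot 15 ⇒ 0x41007 (P1/RW1/US1/PS0)
  lvl2: tbl 0x41, slot 10 ⇒ 0x42007 (P1/RW1/US1/PS0)
  lvl3: tbl 0x42, slot 5 ⇒ 0x45007 (P1/RW1/US1/PS0)
  ✓ 0x45723  — 4 lookups
#4 VA=0xD0180A0DA17 (r,kernel):
  lvl0: tbl 0x25, slot 26 ⇒ 0x46007 (P1/RW1/US1/PS0)
  lvl1: tbl 0x46, slot 6 ⇒ 0x48007 (P1/RW1/US1/PS0)
  lvl2: tbl 0x48, slot 5 ⇒ 0x4C007 (P1/RW1/US1/PS0)
  lvl3: tbl 0x4C, slot 13 ⇒ 0x50007 (P1/RW1/US1/PS0)
  ✓ 0x50A17  — 4 lookups
#5 VA=0xD8703E00B52 (w,kernel):
  lvl0: tbl 0x25, slot 27 ⇒ 0x52007 (P1/RW1/US1/PS0)
  lvl1: tbl 0x52, slot 28 ⇒ 0x55007 (P1/RW1/US1/PS0)
  lvl2: tbl 0x55, slot 31 ⇒ 0x59087 (P1/RW1/US1/PS1)
  ✓ 0x59B52 (huge @L2)  — 3 lookups
#6 VA=0x406C2A1F4EC (w,kernel):
  lvl0: tbl 0x25, slot 8 ⇒ 0x5A007 (P1/RW1/US1/PS0)
  lvl1: tbl 0x5A, slot 27 ⇒ 0x5B007 (P1/RW1/US1/PS0)
  lvl2: tbl 0x5B, slot 21 ⇒ 0x5C007 (P1/RW1/US1/PS0)
  lvl3: tbl 0x5C, slot 31 ⇒ 0x5D007 (P1/RW1/US1/PS0)
  ✓ 0x5D4EC  — 4 lookups

Entries read for #2: 1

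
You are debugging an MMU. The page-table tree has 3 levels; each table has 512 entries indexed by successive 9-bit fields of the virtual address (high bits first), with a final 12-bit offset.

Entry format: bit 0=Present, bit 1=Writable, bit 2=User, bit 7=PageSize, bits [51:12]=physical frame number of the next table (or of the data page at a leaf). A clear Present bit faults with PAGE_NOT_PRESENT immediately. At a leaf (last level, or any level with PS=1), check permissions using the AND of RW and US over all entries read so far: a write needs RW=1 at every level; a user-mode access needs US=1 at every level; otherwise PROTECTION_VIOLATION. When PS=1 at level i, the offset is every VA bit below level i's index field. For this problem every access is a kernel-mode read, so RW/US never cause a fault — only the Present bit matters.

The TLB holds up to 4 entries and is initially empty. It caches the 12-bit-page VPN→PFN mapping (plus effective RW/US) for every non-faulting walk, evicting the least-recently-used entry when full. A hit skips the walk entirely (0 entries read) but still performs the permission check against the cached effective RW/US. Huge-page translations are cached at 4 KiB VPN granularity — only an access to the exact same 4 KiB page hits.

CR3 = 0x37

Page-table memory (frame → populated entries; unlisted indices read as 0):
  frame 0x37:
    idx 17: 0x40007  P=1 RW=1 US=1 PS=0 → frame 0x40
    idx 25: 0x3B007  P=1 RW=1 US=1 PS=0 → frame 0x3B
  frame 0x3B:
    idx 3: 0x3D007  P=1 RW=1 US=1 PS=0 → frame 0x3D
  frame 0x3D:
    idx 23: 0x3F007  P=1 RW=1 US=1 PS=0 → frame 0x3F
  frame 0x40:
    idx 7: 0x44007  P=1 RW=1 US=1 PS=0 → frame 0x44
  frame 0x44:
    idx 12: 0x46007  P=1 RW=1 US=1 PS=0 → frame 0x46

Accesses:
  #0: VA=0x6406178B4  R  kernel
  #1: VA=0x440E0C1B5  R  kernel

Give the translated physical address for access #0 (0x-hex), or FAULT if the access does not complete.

Trace:
#0 VA=0x6406178B4 (r,kernel):
  lvl0: tbl 0x37, slot 25 ⇒ 0x3B007 (P1/RW1/US1/PS0)
  lvl1: tbl 0x3B, slot 3 ⇒ 0x3D007 (P1/RW1/US1/PS0)
  lvl2: tbl 0x3D, slot 23 ⇒ 0x3F007 (P1/RW1/US1/PS0)
  → PA=0x3F8B4  (3 entries read)
#1 VA=0x440E0C1B5 (r,kernel):
  lvl0: tbl 0x37, slot 17 ⇒ 0x40007 (P1/RW1/US1/PS0)
  lvl1: tbl 0x40, slot 7 ⇒ 0x44007 (P1/RW1/US1/PS0)
  lvl2: tbl 0x44, slot 12 ⇒ 0x46007 (P1/RW1/US1/PS0)
  → PA=0x461B5  (3 entries read)

Access #0 PA: 0x3F8B4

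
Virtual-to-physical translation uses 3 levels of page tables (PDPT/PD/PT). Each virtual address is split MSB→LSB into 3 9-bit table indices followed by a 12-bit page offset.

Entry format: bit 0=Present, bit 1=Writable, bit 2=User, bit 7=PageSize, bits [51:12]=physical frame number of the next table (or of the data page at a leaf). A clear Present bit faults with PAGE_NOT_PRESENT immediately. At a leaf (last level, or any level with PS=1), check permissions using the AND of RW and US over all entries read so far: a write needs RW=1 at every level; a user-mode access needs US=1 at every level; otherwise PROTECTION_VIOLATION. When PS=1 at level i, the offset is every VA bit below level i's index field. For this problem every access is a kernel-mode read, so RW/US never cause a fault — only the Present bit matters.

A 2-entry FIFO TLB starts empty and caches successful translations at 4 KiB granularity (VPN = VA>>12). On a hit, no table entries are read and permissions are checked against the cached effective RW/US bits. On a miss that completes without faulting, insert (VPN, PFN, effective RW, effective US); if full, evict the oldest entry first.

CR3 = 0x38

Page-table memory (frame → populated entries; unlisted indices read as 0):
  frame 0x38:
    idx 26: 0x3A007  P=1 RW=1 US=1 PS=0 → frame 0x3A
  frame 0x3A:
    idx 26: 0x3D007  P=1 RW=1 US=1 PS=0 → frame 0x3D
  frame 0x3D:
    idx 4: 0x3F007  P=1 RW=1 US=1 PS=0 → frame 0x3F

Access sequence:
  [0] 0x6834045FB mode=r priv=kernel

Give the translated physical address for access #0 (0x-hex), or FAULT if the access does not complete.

Per-access translation:
#0 VA=0x6834045FB (r,kernel):
  L0: frame=0x38 idx=26 entry=0x3A007 [P=1 RW=1 US=1 PS=0]
  L1: frame=0x3A idx=26 entry=0x3D007 [P=1 RW=1 US=1 PS=0]
  L2: frame=0x3D idx=4 entry=0x3F007 [P=1 RW=1 US=1 PS=0]
  → PA=0x3F5FB  (3 entries read)

Access #0 PA: 0x3F5FB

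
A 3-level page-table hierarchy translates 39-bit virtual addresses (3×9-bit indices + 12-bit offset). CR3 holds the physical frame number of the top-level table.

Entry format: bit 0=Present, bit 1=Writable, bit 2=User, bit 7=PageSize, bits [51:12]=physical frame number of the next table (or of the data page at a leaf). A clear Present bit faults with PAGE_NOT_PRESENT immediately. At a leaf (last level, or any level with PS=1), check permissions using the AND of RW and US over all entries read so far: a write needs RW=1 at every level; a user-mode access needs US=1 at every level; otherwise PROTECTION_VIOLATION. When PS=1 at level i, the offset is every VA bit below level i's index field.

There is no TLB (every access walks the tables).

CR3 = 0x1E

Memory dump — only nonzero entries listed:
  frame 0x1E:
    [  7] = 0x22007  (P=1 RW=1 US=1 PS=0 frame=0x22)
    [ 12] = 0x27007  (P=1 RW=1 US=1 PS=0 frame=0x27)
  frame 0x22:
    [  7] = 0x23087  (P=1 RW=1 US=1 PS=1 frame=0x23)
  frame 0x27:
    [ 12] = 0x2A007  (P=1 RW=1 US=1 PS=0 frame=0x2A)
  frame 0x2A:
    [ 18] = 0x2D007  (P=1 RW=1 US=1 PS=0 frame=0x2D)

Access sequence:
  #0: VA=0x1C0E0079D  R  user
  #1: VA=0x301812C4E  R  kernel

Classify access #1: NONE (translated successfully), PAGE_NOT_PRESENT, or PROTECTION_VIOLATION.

Trace:
#0 VA=0x1C0E0079D (r,user):
  L0: frame=0x1E idx=7 entry=0x22007 [P=1 RW=1 US=1 PS=0]
  L1: frame=0x22 idx=7 entry=0x23087 [P=1 RW=1 US=1 PS=1]
  → PA=0x2379D (huge @L1)  (2 entries read)
#1 VA=0x301812C4E (r,kernel):
  L0: frame=0x1E idx=12 entry=0x27007 [P=1 RW=1 US=1 PS=0]
  L1: frame=0x27 idx=12 entry=0x2A007 [P=1 RW=1 US=1 PS=0]
  L2: frame=0x2A idx=18 entry=0x2D007 [P=1 RW=1 US=1 PS=0]
  → PA=0x2DC4E  (3 entries read)

Access #1 fault: NONE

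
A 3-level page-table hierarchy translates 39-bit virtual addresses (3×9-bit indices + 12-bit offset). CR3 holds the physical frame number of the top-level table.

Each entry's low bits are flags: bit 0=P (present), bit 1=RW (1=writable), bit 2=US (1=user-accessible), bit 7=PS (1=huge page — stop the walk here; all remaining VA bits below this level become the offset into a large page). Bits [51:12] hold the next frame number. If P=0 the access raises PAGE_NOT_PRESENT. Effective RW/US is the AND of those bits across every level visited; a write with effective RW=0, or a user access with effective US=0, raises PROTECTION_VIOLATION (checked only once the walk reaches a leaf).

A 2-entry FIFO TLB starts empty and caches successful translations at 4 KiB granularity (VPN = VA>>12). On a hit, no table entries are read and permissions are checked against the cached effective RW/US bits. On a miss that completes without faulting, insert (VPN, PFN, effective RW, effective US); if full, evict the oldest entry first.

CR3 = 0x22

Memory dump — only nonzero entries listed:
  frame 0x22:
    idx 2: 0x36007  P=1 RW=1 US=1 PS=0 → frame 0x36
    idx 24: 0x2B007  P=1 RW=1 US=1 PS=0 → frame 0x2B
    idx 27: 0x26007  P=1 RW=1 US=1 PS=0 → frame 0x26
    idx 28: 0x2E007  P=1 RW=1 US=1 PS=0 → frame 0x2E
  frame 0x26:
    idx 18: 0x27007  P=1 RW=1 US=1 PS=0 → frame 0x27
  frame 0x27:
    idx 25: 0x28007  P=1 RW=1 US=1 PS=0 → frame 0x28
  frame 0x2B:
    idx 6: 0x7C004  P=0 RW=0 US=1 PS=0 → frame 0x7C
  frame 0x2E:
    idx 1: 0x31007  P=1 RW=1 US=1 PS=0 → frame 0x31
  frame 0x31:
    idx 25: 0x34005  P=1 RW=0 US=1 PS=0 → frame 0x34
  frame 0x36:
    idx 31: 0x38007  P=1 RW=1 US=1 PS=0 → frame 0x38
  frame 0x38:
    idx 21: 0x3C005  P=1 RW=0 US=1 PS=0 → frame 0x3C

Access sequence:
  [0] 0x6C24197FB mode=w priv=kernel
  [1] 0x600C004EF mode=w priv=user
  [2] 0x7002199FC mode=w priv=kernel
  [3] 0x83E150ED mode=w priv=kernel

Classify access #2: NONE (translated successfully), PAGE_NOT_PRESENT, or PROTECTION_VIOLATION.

Walk each access:
#0 VA=0x6C24197FB (w,kernel):
  lvl0: tbl 0x22, slot 27 ⇒ 0x26007 (P1/RW1/US1/PS0)
  lvl1: tbl 0x26, slot 18 ⇒ 0x27007 (P1/RW1/US1/PS0)
  lvl2: tbl 0x27, slot 25 ⇒ 0x28007 (P1/RW1/US1/PS0)
  ✓ 0x287FB  — 3 lookups
#1 VA=0x600C004EF (w,user):
  lvl0: tbl 0x22, slot 24 ⇒ 0x2B007 (P1/RW1/US1/PS0)
  lvl1: tbl 0x2B, slot 6 ⇒ 0x7C004 (P0/RW0/US1/PS0)
  ⇒ fault: PAGE_NOT_PRESENT  — 2 lookups
#2 VA=0x7002199FC (w,kernel):
  lvl0: tbl 0x22, slot 28 ⇒ 0x2E007 (P1/RW1/US1/PS0)
  lvl1: tbl 0x2E, slot 1 ⇒ 0x31007 (P1/RW1/US1/PS0)
  lvl2: tbl 0x31, slot 25 ⇒ 0x34005 (P1/RW0/US1/PS0)
  ⇒ fault: PROTECTION_VIOLATION  — 3 lookups
#3 VA=0x83E150ED (w,kernel):
  lvl0: tbl 0x22, slot 2 ⇒ 0x36007 (P1/RW1/US1/PS0)
  lvl1: tbl 0x36, slot 31 ⇒ 0x38007 (P1/RW1/US1/PS0)
  lvl2: tbl 0x38, slot 21 ⇒ 0x3C005 (P1/RW0/US1/PS0)
  ⇒ fault: PROTECTION_VIOLATION  — 3 lookups

Access #2 fault: PROTECTION_VIOLATION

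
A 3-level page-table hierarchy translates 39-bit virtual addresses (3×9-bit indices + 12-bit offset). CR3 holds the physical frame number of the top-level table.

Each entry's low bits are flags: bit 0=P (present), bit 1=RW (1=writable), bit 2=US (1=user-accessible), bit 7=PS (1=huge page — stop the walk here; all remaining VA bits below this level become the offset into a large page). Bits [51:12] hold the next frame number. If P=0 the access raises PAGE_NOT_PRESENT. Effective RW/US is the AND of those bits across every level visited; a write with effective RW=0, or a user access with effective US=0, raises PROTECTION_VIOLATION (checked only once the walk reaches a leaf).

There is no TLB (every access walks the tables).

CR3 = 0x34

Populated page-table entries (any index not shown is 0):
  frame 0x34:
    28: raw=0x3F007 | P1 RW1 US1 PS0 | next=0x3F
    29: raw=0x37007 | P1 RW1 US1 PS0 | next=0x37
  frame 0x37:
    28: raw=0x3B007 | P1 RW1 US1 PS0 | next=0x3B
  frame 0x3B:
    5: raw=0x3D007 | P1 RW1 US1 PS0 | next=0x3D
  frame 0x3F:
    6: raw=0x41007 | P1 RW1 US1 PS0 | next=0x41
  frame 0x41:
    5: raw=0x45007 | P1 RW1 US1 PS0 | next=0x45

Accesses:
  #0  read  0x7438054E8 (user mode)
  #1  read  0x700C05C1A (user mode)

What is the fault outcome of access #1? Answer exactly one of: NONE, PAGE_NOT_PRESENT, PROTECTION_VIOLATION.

Per-access translation:
#0 VA=0x7438054E8 (r,user):
  lvl0: tbl 0x34, slot 29 ⇒ 0x37007 (P1/RW1/US1/PS0)
  lvl1: tbl 0x37, slot 28 ⇒ 0x3B007 (P1/RW1/US1/PS0)
  lvl2: tbl 0x3B, slot 5 ⇒ 0x3D007 (P1/RW1/US1/PS0)
  → PA=0x3D4E8  (3 entries read)
#1 VA=0x700C05C1A (r,user):
  lvl0: tbl 0x34, slot 28 ⇒ 0x3F007 (P1/RW1/US1/PS0)
  lvl1: tbl 0x3F, slot 6 ⇒ 0x41007 (P1/RW1/US1/PS0)
  lvl2: tbl 0x41, slot 5 ⇒ 0x45007 (P1/RW1/US1/PS0)
  → PA=0x45C1A  (3 entries read)

Access #1 fault: NONE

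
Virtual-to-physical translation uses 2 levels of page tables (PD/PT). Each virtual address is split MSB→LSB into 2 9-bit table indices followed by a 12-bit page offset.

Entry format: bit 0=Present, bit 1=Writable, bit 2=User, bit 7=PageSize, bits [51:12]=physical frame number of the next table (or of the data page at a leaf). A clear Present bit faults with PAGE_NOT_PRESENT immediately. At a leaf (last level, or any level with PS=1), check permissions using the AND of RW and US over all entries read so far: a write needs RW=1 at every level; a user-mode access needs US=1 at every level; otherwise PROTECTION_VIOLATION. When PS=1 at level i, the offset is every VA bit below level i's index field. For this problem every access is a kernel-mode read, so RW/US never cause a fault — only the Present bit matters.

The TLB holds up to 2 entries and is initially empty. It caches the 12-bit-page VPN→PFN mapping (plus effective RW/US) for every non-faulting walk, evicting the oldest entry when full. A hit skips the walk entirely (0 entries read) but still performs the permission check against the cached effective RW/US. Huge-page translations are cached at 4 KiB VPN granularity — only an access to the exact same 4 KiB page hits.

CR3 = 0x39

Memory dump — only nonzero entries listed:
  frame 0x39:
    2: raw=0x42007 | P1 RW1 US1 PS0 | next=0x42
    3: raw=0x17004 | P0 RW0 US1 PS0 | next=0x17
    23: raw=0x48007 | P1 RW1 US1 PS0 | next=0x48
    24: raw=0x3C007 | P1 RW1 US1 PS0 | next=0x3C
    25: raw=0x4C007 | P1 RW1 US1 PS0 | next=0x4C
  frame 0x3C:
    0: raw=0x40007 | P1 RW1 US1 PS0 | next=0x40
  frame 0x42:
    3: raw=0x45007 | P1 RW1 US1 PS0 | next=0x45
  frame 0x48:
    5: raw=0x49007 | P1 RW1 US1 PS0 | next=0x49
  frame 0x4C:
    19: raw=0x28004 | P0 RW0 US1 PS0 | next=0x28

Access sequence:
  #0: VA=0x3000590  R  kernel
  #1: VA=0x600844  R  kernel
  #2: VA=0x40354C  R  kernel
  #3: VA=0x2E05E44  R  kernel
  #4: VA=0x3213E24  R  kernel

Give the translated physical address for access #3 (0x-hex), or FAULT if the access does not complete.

Walk each access:
#0 VA=0x3000590 (r,kernel):
  lvl0: tbl 0x39, slot 24 ⇒ 0x3C007 (P1/RW1/US1/PS0)
  lvl1: tbl 0x3C, slot 0 ⇒ 0x40007 (P1/RW1/US1/PS0)
  → PA=0x40590  (2 entries read)
#1 VA=0x600844 (r,kernel):
  lvl0: tbl 0x39, slot 3 ⇒ 0x17004 (P0/RW0/US1/PS0)
  → PAGE_NOT_PRESENT  (1 entries read)
#2 VA=0x40354C (r,kernel):
  lvl0: tbl 0x39, slot 2 ⇒ 0x42007 (P1/RW1/US1/PS0)
  lvl1: tbl 0x42, slot 3 ⇒ 0x45007 (P1/RW1/US1/PS0)
  → PA=0x4554C  (2 entries read)
#3 VA=0x2E05E44 (r,kernel):
  lvl0: tbl 0x39, slot 23 ⇒ 0x48007 (P1/RW1/US1/PS0)
  lvl1: tbl 0x48, slot 5 ⇒ 0x49007 (P1/RW1/US1/PS0)
  → PA=0x49E44  (2 entries read)
#4 VA=0x3213E24 (r,kernel):
  lvl0: tbl 0x39, slot 25 ⇒ 0x4C007 (P1/RW1/US1/PS0)
  lvl1: tbl 0x4C, slot 19 ⇒ 0x28004 (P0/RW0/US1/PS0)
  → PAGE_NOT_PRESENT  (2 entries read)

Access #3 PA: 0x49E44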